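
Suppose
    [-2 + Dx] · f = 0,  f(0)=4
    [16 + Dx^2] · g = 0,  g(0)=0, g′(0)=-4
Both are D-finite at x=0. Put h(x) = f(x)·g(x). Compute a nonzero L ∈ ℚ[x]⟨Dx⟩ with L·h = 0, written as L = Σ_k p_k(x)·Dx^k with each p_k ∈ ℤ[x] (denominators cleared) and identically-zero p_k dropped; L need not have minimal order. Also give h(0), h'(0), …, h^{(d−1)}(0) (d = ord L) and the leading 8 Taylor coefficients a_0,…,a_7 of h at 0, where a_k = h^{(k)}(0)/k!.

L = 20 - 4·Dx + Dx^2  (order 2).
h: a_k = 0, -16, -32, 32/3, 64, 608/15, -704/45, -8896/315, …
ICs: h(0) = 0, h′(0) = -16.

f: a_k = 4, 8, 8, 16/3, 8/3, 16/15, 16/45, 32/315, …
g: a_k = 0, -4, 0, 32/3, 0, -128/15, 0, 1024/315, …
h₀=f·g: eliminate ⇒ L₀, order ≤ 1·2.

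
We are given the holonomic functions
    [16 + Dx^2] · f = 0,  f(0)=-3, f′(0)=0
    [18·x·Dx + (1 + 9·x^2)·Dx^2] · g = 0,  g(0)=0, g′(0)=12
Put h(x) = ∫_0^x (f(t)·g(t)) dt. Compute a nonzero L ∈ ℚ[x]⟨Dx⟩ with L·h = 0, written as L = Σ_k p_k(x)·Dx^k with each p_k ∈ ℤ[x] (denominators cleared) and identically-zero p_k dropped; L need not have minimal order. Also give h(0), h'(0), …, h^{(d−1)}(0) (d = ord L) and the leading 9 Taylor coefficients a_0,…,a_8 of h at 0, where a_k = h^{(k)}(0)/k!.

L = (20800 + 494784·x^2 + 2923776·x^4 + 11943936·x^6 + 26873856·x^8)·Dx + (19584·x + 342144·x^3 + 2239488·x^5 + 6718464·x^7)·Dx^2 + (1700 + 42732·x^2 + 318816·x^4 + 1492992·x^6 + 3359232·x^8)·Dx^3 + (1224·x + 21384·x^3 + 139968·x^5 + 419904·x^7)·Dx^4 + (25 + 738·x^2 + 8505·x^4 + 46656·x^6 + 104976·x^8)·Dx^5  (order 5).
h: a_k = 0, 0, -18, 0, 99, 0, -1526/5, 0, 85501/70, …
ICs: h(0) = 0, h′(0) = 0, h′′(0) = -36, h′′′(0) = 0, h′′′′(0) = 2376.

f: a_k = -3, 0, 24, 0, -32, 0, 256/15, 0, -512/105, …
g: a_k = 0, 12, 0, -36, 0, 972/5, 0, -8748/7, 0, …
L₀ := L_f ⊗_s L_g (sym. prod.), ord ≤ 4.
h=∫₀ˣh₀: take L = L₀·Dx.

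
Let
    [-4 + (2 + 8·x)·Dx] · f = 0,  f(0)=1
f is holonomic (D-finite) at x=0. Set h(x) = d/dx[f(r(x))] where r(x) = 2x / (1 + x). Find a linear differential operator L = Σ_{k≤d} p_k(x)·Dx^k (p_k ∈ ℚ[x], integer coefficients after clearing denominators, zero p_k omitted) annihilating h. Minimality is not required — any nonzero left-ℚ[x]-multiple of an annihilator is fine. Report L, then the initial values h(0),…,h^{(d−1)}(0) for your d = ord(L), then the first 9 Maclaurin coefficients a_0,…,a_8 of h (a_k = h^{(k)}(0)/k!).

L = (-6 - 18·x) + (-1 - 10·x - 9·x^2)·Dx  (order 1).
h: a_k = 4, -24, 156, -1136, 8820, -70920, 582540, -4854240, 40872420, …
ICs: h(0) = 4.

f: a_k = 1, 2, -2, 4, -10, 28, -84, 264, -858, …
Substitute x→r, Dx→(1/r')Dx; clear ⇒ L₀.
Differentiate: ansatz ord ≤ ord L₀ ⇒ L.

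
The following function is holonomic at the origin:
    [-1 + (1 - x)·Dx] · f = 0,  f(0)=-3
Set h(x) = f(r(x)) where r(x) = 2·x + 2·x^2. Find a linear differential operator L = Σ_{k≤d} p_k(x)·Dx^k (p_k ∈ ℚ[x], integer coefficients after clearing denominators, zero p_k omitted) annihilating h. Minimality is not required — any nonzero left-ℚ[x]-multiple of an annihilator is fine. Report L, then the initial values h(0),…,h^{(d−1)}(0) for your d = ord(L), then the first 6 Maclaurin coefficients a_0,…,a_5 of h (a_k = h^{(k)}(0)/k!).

f: a_k = -3, -3, -3, -3, -3, -3, …
Change of var in L_f (x↦r) gives L₀.
L = (2 + 4·x) + (-1 + 2·x + 2·x^2)·Dx  (order 1).
h: a_k = -3, -6, -18, -48, -132, -360, …
ICs: h(0) = -3.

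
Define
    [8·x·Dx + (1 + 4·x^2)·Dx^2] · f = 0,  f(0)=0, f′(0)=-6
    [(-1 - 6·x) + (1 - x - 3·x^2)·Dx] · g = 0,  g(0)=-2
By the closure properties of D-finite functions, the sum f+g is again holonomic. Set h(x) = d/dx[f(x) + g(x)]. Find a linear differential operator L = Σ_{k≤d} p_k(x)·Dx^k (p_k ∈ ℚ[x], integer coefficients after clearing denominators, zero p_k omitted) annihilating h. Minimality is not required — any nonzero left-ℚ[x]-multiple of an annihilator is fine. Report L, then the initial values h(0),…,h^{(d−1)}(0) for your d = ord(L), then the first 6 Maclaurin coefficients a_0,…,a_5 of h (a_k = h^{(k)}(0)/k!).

f: a_k = 0, -6, 0, 8, 0, -96/5, …
g: a_k = -2, -2, -8, -14, -38, -80, …
h₀=f+g: left-lcm gives L₀, ord ≤ 3.
Derive L from L₀ (diff closure).
L = (32 - 128·x - 1488·x^2 - 2880·x^3 - 8424·x^4 - 2592·x^6) + (-25 - 160·x - 214·x^2 - 1188·x^3 - 2628·x^4 - 6264·x^5 - 432·x^6 - 2592·x^7)·Dx + (4 + 9·x + 54·x^2 - 66·x^3 - x^4 - 444·x^5 - 720·x^6 - 144·x^7 - 432·x^8)·Dx^2  (order 2).
h: a_k = -8, -16, -18, -152, -496, -1164, …
ICs: h(0) = -8, h′(0) = -16.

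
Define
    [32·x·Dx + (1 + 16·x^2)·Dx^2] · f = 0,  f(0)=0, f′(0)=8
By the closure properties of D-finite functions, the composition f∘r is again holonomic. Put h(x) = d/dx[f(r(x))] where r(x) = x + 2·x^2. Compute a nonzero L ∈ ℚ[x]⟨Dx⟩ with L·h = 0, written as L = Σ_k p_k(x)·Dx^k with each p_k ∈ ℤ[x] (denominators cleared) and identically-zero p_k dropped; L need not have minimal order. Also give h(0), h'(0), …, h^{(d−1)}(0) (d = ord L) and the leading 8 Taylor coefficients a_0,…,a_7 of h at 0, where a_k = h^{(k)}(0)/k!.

L = (-4 + 32·x + 256·x^2 + 768·x^3 + 768·x^4) + (1 + 4·x + 16·x^2 + 128·x^3 + 320·x^4 + 256·x^5)·Dx  (order 1).
h: a_k = 8, 32, -128, -1024, -512, 22528, 81920, -262144, …
ICs: h(0) = 8.

f: a_k = 0, 8, 0, -128/3, 0, 2048/5, 0, -32768/7, …
L₀ from L_f via x↦r, Dx↦r'^{-1}Dx.
Differentiate: ansatz ord ≤ ord L₀ ⇒ L.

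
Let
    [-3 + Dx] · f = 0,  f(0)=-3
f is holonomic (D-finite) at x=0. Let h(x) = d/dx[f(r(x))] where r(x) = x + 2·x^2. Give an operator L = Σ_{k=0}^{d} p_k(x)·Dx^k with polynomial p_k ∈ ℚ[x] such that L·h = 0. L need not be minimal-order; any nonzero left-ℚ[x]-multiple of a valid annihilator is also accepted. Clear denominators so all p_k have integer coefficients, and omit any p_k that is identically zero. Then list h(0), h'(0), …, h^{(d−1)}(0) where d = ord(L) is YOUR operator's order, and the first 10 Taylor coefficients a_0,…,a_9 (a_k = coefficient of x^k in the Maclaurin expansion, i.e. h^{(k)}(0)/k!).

f: a_k = -3, -9, -27/2, -27/2, -81/8, -243/40, -243/80, -729/560, -2187/4480, -729/4480, …
h₀=f(r): pull back L_f along r ⇒ L₀.
h₀' ⇒ L via d/dx closure of L₀.
L = (7 + 24·x + 48·x^2) + (-1 - 4·x)·Dx  (order 1).
h: a_k = -9, -63, -405/2, -1161/2, -9963/8, -99549/40, -338661/80, -760671/112, -6274503/640, -60280767/4480, …
ICs: h(0) = -9.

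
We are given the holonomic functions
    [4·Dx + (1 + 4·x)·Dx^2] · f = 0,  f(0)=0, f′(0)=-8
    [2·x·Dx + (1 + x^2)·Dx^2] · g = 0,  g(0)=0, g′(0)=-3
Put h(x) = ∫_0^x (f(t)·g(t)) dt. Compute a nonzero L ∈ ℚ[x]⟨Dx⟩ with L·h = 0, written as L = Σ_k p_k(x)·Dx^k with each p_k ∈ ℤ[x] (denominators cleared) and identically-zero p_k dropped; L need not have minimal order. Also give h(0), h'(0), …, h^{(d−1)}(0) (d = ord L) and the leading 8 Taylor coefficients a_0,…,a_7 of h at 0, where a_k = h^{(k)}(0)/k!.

f: a_k = 0, -8, 16, -128/3, 128, -2048/5, 4096/3, -32768/7, …
g: a_k = 0, -3, 0, 1, 0, -3/5, 0, 3/7, …
Product ⇒ symmetric product L₀, ord ≤ 4.
h=∫h₀ ⇒ L = L₀·Dx.
L = (144 + 896·x + 560·x^2 + 2304·x^3 + 1920·x^4 + 3328·x^5 + 256·x^7)·Dx^2 + (132 + 304·x + 2252·x^2 + 4144·x^3 + 8896·x^4 + 5952·x^5 + 8960·x^6 + 192·x^7 + 896·x^8)·Dx^3 + (72 + 376·x + 912·x^2 + 2808·x^3 + 3720·x^4 + 6288·x^5 + 3072·x^6 + 4368·x^7 + 192·x^8 + 512·x^9)·Dx^4 + (5 + 48·x + 178·x^2 + 416·x^3 + 729·x^4 + 720·x^5 + 1008·x^6 + 384·x^7 + 516·x^8 + 32·x^9 + 64·x^10)·Dx^5  (order 5).
h: a_k = 0, 0, 0, 8, -12, 24, -184/3, 2552/15, …
ICs: h(0) = 0, h′(0) = 0, h′′(0) = 0, h′′′(0) = 48, h′′′′(0) = -288.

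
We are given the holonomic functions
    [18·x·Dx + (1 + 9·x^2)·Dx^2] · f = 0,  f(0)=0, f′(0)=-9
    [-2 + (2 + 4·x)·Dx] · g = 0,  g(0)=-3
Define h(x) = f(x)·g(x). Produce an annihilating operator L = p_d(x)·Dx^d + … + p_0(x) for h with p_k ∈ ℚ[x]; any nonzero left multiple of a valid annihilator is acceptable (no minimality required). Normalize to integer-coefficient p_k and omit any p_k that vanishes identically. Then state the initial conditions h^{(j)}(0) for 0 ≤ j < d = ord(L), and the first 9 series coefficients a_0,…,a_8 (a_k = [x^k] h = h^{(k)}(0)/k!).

f: a_k = 0, -9, 0, 27, 0, -729/5, 0, 6561/7, 0, …
g: a_k = -3, -3, 3/2, -3/2, 15/8, -21/8, 63/16, -99/16, 1287/128, …
h₀=f·g: eliminate ⇒ L₀, order ≤ 2·1.
L = (3 - 18·x - 9·x^2) + (-2 + 14·x + 54·x^2 + 36·x^3)·Dx + (1 + 4·x + 13·x^2 + 36·x^3 + 36·x^4)·Dx^2  (order 2).
h: a_k = 0, 27, 27, -189/2, -135/2, 18441/40, 16821/40, -1688607/560, -1460673/560, …
ICs: h(0) = 0, h′(0) = 27.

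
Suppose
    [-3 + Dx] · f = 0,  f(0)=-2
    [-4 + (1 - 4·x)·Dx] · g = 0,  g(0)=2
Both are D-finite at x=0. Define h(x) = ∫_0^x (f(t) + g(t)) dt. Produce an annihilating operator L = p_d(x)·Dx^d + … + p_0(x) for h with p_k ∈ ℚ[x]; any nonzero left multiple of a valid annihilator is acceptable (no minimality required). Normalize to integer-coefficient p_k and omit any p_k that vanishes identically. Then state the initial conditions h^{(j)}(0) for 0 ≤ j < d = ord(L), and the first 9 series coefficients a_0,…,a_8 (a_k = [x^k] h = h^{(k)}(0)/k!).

L = (60 + 144·x)·Dx + (-23 - 72·x + 144·x^2)·Dx^2 + (1 + 8·x - 48·x^2)·Dx^3  (order 3).
h: a_k = 0, 0, 1, 23/3, 119/4, 2021/20, 40879/120, 327599/280, 9174797/2240, …
ICs: h(0) = 0, h′(0) = 0, h′′(0) = 2.

f: a_k = -2, -6, -9, -9, -27/4, -81/20, -81/40, -243/280, -729/2240, …
g: a_k = 2, 8, 32, 128, 512, 2048, 8192, 32768, 131072, …
Weyl lclm of L_f,L_g ⇒ L₀ (ord ≤ 2).
h=∫₀ˣh₀: take L = L₀·Dx.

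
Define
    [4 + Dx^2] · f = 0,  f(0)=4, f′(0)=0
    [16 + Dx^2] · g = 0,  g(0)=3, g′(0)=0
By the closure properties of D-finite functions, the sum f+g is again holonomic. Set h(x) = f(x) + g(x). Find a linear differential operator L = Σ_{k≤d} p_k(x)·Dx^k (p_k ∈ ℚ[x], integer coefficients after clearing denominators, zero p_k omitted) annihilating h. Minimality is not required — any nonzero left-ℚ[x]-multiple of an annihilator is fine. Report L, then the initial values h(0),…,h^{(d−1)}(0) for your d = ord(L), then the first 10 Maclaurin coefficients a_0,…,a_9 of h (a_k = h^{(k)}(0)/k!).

L = 64 + 20·Dx^2 + Dx^4  (order 4).
h: a_k = 7, 0, -32, 0, 104/3, 0, -784/45, 0, 1544/315, 0, …
ICs: h(0) = 7, h′(0) = 0, h′′(0) = -64, h′′′(0) = 0.

f: a_k = 4, 0, -8, 0, 8/3, 0, -16/45, 0, 8/315, 0, …
g: a_k = 3, 0, -24, 0, 32, 0, -256/15, 0, 512/105, 0, …
f+g: L₀ = lclm(L_f,L_g), ord ≤ 2+2.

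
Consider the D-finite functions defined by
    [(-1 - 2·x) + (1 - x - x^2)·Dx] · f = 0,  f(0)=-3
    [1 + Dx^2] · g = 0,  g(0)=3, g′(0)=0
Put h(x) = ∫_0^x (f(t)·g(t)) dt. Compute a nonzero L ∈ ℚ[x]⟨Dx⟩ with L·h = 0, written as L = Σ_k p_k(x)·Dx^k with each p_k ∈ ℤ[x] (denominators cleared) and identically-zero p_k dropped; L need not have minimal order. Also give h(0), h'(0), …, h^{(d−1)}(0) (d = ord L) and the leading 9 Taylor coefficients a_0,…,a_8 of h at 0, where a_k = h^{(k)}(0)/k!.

f: a_k = -3, -3, -6, -9, -15, -24, -39, -63, -102, …
g: a_k = 3, 0, -3/2, 0, 1/8, 0, -1/240, 0, 1/13440, …
Product ⇒ symmetric product L₀, ord ≤ 2.
h=∫h₀ ⇒ L = L₀·Dx.
L = (1 + x + x^2)·Dx + (2 + 4·x)·Dx^2 + (-1 + x + x^2)·Dx^3  (order 3).
h: a_k = 0, -9, -9/2, -9/2, -45/8, -291/40, -157/16, -7619/560, -12329/640, …
ICs: h(0) = 0, h′(0) = -9, h′′(0) = -9.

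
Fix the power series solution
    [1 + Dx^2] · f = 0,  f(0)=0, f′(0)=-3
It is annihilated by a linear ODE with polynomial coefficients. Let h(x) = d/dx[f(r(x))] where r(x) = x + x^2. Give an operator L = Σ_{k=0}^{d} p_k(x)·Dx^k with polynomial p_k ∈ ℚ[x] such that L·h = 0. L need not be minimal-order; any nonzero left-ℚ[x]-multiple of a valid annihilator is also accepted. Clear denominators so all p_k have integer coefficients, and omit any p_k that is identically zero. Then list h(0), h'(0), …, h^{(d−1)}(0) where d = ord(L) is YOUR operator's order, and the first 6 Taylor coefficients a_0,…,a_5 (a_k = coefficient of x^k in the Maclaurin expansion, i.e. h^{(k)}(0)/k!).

L = (13 + 8·x + 24·x^2 + 32·x^3 + 16·x^4) + (-6 - 12·x)·Dx + (1 + 4·x + 4·x^2)·Dx^2  (order 2).
h: a_k = -3, -6, 3/2, 6, 59/8, 9/4, …
ICs: h(0) = -3, h′(0) = -6.

f: a_k = 0, -3, 0, 1/2, 0, -1/40, …
f∘r: x↦r, Dx↦Dx/r' in L_f ⇒ L₀.
h₀' ⇒ L via d/dx closure of L₀.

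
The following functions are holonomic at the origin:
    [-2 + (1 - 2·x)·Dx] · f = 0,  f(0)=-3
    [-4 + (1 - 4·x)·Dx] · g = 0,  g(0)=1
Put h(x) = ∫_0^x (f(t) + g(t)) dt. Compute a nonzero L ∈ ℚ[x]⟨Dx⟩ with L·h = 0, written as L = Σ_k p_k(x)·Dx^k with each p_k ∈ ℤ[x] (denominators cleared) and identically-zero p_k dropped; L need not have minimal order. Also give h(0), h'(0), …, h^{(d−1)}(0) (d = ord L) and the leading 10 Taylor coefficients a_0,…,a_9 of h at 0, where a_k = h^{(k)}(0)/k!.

L = -16·Dx + (12 - 32·x)·Dx^2 + (-1 + 6·x - 8·x^2)·Dx^3  (order 3).
h: a_k = 0, -2, -1, 4/3, 10, 208/5, 464/3, 3904/7, 2000, 64768/9, …
ICs: h(0) = 0, h′(0) = -2, h′′(0) = -2.

f: a_k = -3, -6, -12, -24, -48, -96, -192, -384, -768, -1536, …
g: a_k = 1, 4, 16, 64, 256, 1024, 4096, 16384, 65536, 262144, …
Weyl lclm of L_f,L_g ⇒ L₀ (ord ≤ 2).
Integrate: L := L₀·Dx.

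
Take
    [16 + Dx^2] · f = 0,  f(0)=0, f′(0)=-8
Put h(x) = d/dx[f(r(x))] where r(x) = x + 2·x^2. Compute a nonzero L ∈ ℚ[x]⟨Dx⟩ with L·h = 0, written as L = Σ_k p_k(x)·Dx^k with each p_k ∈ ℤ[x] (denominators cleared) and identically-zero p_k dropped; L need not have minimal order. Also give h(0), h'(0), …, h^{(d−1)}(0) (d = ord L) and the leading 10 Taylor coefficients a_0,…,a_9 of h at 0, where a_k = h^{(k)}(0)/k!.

f: a_k = 0, -8, 0, 64/3, 0, -256/15, 0, 2048/315, 0, -4096/2835, …
Substitute x→r, Dx→(1/r')Dx; clear ⇒ L₀.
h=h₀': d/dx-closure on L₀ ⇒ L.
L = (64 + 256·x + 1536·x^2 + 4096·x^3 + 4096·x^4) + (-12 - 48·x)·Dx + (1 + 8·x + 16·x^2)·Dx^2  (order 2).
h: a_k = -8, -32, 64, 512, 3584/3, 0, -212992/45, -458752/45, -2326528/315, 262144/21, …
ICs: h(0) = -8, h′(0) = -32.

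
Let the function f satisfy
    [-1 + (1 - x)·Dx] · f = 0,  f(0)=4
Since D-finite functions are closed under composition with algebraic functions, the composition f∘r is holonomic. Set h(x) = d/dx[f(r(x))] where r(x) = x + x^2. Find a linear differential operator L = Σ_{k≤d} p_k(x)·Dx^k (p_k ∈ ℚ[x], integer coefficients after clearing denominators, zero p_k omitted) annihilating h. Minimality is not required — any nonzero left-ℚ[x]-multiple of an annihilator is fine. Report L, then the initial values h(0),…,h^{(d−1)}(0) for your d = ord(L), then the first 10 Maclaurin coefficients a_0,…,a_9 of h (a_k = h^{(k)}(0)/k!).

L = (4 + 6·x + 6·x^2) + (-1 - x + 3·x^2 + 2·x^3)·Dx  (order 1).
h: a_k = 4, 16, 36, 80, 160, 312, 588, 1088, 1980, 3560, …
ICs: h(0) = 4.

f: a_k = 4, 4, 4, 4, 4, 4, 4, 4, 4, 4, …
L₀ from L_f via x↦r, Dx↦r'^{-1}Dx.
Differentiate: ansatz ord ≤ ord L₀ ⇒ L.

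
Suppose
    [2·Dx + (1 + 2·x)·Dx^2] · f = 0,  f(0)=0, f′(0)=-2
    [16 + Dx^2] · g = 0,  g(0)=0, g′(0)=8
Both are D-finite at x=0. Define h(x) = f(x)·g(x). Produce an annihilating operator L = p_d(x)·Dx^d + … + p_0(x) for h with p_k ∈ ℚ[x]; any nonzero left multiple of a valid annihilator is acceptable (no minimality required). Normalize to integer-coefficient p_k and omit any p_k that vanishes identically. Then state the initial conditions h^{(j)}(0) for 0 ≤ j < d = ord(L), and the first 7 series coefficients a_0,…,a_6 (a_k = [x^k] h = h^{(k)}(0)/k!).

L = (2688 + 27648·x + 93184·x^2 + 131072·x^3 + 65536·x^4) + (896 + 5888·x + 12288·x^2 + 8192·x^3)·Dx + (408 + 3712·x + 11904·x^2 + 16384·x^3 + 8192·x^4)·Dx^2 + (56 + 368·x + 768·x^2 + 512·x^3)·Dx^3 + (15 + 124·x + 380·x^2 + 512·x^3 + 256·x^4)·Dx^4  (order 4).
h: a_k = 0, 0, -16, 16, 64/3, -32/3, -256/9, …
ICs: h(0) = 0, h′(0) = 0, h′′(0) = -32, h′′′(0) = 96.

f: a_k = 0, -2, 2, -8/3, 4, -32/5, 32/3, …
g: a_k = 0, 8, 0, -64/3, 0, 256/15, 0, …
f·g: L₀ = L_f ⊗_s L_g, ord ≤ 2·2.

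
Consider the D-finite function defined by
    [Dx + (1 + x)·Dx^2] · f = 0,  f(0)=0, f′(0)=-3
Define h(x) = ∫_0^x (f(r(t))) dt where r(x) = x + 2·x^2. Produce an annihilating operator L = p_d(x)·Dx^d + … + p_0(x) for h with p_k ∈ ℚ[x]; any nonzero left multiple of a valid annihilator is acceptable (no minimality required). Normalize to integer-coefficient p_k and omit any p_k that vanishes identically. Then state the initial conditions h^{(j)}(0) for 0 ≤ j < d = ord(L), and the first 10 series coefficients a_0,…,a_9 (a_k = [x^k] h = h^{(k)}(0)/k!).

L = (-3 + 4·x + 8·x^2)·Dx^2 + (1 + 5·x + 6·x^2 + 8·x^3)·Dx^3  (order 3).
h: a_k = 0, 0, -3/2, -3/2, 5/4, 3/20, -11/10, 9/14, 39/56, -31/24, …
ICs: h(0) = 0, h′(0) = 0, h′′(0) = -3.

f: a_k = 0, -3, 3/2, -1, 3/4, -3/5, 1/2, -3/7, 3/8, -1/3, …
Change of var in L_f (x↦r) gives L₀.
h=∫h₀ ⇒ L = L₀·Dx.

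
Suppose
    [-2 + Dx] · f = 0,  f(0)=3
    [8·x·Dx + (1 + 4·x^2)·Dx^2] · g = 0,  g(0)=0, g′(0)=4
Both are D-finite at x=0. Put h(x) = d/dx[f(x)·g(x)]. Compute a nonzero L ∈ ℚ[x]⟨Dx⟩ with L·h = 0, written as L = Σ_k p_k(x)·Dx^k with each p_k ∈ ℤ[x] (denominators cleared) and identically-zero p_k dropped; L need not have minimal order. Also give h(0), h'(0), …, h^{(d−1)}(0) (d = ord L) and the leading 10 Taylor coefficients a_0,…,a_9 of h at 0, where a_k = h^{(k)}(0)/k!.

L = (4 + 40·x - 48·x^2 + 32·x^3) + (-24·x + 32·x^2 - 32·x^3)·Dx + (-1 + 2·x - 4·x^2 + 8·x^3)·Dx^2  (order 2).
h: a_k = 12, 48, 24, -64, 72, 352, -1488/5, -28928/21, 9208/7, 5161888/945, …
ICs: h(0) = 12, h′(0) = 48.

f: a_k = 3, 6, 6, 4, 2, 4/5, 4/15, 8/105, 2/105, 4/945, …
g: a_k = 0, 4, 0, -16/3, 0, 64/5, 0, -256/7, 0, 1024/9, …
Sym-product of L_f,L_g gives L₀ (≤ ord 2).
h₀' ⇒ L via d/dx closure of L₀.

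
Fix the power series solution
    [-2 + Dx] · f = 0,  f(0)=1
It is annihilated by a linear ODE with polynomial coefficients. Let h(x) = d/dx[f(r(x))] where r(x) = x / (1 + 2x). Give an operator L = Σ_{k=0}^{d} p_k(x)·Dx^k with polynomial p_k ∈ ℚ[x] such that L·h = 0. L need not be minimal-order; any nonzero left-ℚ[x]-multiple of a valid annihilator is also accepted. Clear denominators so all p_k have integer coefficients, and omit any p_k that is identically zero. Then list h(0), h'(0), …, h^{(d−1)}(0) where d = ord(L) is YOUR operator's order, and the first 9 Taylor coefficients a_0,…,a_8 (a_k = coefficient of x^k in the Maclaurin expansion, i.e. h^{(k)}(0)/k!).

L = (-2 - 8·x) + (-1 - 4·x - 4·x^2)·Dx  (order 1).
h: a_k = 2, -4, 4, 8/3, -76/3, 1208/15, -8728/45, 125456/315, -226076/315, …
ICs: h(0) = 2.

f: a_k = 1, 2, 2, 4/3, 2/3, 4/15, 4/45, 8/315, 2/315, …
Change of var in L_f (x↦r) gives L₀.
h=h₀': d/dx-closure on L₀ ⇒ L.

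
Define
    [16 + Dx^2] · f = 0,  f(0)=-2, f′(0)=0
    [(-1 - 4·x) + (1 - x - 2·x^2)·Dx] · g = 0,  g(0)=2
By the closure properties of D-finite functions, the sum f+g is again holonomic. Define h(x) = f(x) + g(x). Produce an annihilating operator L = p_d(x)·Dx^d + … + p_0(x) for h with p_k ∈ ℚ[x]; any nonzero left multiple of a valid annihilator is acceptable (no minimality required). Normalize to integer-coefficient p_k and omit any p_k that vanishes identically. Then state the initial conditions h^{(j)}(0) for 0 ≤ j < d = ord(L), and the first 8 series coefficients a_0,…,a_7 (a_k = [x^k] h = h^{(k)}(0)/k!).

f: a_k = -2, 0, 16, 0, -64/3, 0, 512/45, 0, …
g: a_k = 2, 2, 6, 10, 22, 42, 86, 170, …
h₀=f+g: left-lcm gives L₀, ord ≤ 3.
L = (-368 - 1408·x + 256·x^2 - 512·x^3 - 2560·x^4 - 2048·x^5) + (176 - 336·x - 384·x^2 + 1024·x^3 + 384·x^4 - 1536·x^5 - 1024·x^6)·Dx + (-23 - 88·x + 16·x^2 - 32·x^3 - 160·x^4 - 128·x^5)·Dx^2 + (11 - 21·x - 24·x^2 + 64·x^3 + 24·x^4 - 96·x^5 - 64·x^6)·Dx^3  (order 3).
h: a_k = 0, 2, 22, 10, 2/3, 42, 4382/45, 170, …
ICs: h(0) = 0, h′(0) = 2, h′′(0) = 44.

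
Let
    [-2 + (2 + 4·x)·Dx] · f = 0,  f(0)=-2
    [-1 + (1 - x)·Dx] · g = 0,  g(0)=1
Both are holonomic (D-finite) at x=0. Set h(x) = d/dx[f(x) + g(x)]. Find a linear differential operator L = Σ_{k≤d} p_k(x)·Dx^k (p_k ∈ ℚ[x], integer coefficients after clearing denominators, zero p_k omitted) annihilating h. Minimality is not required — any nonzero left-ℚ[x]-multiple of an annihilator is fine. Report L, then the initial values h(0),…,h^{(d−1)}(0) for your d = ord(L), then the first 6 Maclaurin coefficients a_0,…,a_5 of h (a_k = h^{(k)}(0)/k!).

f: a_k = -2, -2, 1, -1, 5/4, -7/4, …
g: a_k = 1, 1, 1, 1, 1, 1, …
f+g: L₀ = lclm(L_f,L_g), ord ≤ 1+1.
h=h₀': d/dx-closure on L₀ ⇒ L.
L = (-4 - 2·x) + (-1 - 10·x - 7·x^2)·Dx + (1 + 2·x - x^2 - 2·x^3)·Dx^2  (order 2).
h: a_k = -1, 4, 0, 9, -15/4, 87/4, …
ICs: h(0) = -1, h′(0) = 4.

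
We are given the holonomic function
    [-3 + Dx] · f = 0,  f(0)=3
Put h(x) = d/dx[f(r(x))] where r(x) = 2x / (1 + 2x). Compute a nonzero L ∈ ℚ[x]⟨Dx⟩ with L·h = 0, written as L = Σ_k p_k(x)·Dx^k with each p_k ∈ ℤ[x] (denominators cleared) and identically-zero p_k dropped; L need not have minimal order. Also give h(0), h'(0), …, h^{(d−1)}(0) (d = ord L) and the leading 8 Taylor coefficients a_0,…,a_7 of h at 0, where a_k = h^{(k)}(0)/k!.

L = (2 - 8·x) + (-1 - 4·x - 4·x^2)·Dx  (order 1).
h: a_k = 18, 36, -108, 72, 252, -4968/5, 9864/5, -77904/35, …
ICs: h(0) = 18.

f: a_k = 3, 9, 27/2, 27/2, 81/8, 243/40, 243/80, 729/560, …
h₀=f(r): pull back L_f along r ⇒ L₀.
h₀' ⇒ L via d/dx closure of L₀.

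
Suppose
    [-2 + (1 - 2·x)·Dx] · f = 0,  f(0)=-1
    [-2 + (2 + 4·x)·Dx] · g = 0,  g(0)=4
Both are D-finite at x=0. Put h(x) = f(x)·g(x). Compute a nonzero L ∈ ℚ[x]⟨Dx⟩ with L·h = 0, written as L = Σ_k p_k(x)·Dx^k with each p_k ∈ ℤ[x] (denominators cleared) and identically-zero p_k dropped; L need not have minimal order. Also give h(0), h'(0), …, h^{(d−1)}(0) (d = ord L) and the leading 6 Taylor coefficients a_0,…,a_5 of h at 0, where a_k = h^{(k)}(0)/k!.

L = (3 + 2·x) + (-1 + 4·x^2)·Dx  (order 1).
h: a_k = -4, -12, -22, -46, -179/2, -365/2, …
ICs: h(0) = -4.

f: a_k = -1, -2, -4, -8, -16, -32, …
g: a_k = 4, 4, -2, 2, -5/2, 7/2, …
h₀=f·g: eliminate ⇒ L₀, order ≤ 1·1.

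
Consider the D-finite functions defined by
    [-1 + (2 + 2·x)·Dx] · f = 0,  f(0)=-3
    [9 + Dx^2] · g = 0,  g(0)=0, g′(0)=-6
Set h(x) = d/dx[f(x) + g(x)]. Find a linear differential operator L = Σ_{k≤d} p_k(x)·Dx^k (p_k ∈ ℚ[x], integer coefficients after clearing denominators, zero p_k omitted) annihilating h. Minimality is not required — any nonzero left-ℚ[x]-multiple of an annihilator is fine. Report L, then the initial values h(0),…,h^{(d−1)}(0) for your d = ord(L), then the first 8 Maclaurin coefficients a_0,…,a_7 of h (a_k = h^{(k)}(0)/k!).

L = (-153 - 216·x - 108·x^2) + (-234 - 666·x - 648·x^2 - 216·x^3)·Dx + (-17 - 24·x - 12·x^2)·Dx^2 + (-26 - 74·x - 72·x^2 - 24·x^3)·Dx^3  (order 3).
h: a_k = -15/2, 3/4, 423/16, 15/32, -5289/256, 189/512, 58743/10240, 1287/4096, …
ICs: h(0) = -15/2, h′(0) = 3/4, h′′(0) = 423/8.

f: a_k = -3, -3/2, 3/8, -3/16, 15/128, -21/256, 63/1024, -99/2048, …
g: a_k = 0, -6, 0, 9, 0, -81/20, 0, 243/280, …
f+g: L₀ = lclm(L_f,L_g), ord ≤ 1+2.
h₀' ⇒ L via d/dx closure of L₀.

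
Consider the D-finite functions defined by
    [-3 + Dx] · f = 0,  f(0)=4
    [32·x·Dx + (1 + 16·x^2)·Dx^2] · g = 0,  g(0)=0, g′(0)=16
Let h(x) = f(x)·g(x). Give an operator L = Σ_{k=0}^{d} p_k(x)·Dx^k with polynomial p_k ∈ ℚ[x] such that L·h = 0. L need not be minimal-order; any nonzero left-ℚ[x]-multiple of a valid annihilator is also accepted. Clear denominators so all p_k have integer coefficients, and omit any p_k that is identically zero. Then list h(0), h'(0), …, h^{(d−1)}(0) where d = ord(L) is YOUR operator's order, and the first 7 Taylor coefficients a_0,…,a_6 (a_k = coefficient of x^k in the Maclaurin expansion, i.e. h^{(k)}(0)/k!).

f: a_k = 4, 12, 18, 18, 27/2, 81/10, 81/20, …
g: a_k = 0, 16, 0, -256/3, 0, 4096/5, 0, …
L₀ := L_f ⊗_s L_g (sym. prod.), ord ≤ 2.
L = (9 - 96·x + 144·x^2) + (-6 + 32·x - 96·x^2)·Dx + (1 + 16·x^2)·Dx^2  (order 2).
h: a_k = 0, 64, 192, -160/3, -736, 9784/5, 8424, …
ICs: h(0) = 0, h′(0) = 64.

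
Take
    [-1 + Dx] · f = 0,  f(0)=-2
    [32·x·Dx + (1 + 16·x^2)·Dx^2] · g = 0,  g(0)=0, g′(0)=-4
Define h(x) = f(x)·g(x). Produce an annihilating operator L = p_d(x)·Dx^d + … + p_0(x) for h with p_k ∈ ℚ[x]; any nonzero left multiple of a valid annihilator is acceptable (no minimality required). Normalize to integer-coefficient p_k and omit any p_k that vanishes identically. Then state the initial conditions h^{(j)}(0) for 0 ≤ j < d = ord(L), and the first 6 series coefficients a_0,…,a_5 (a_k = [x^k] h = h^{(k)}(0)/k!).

L = (1 - 32·x + 16·x^2) + (-2 + 32·x - 32·x^2)·Dx + (1 + 16·x^2)·Dx^2  (order 2).
h: a_k = 0, 8, 8, -116/3, -124/3, 1943/5, …
ICs: h(0) = 0, h′(0) = 8.

f: a_k = -2, -2, -1, -1/3, -1/12, -1/60, …
g: a_k = 0, -4, 0, 64/3, 0, -1024/5, …
Product ⇒ symmetric product L₀, ord ≤ 2.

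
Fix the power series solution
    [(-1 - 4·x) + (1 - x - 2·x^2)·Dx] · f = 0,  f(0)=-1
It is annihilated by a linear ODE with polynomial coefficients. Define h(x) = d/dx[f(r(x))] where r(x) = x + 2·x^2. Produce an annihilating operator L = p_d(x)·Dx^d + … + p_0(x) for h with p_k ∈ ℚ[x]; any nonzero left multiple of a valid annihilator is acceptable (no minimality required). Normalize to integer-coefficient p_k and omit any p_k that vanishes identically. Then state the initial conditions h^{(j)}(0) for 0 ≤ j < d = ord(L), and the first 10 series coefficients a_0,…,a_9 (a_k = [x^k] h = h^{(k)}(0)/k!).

f: a_k = -1, -1, -3, -5, -11, -21, -43, -85, -171, -341, …
Substitute x→r, Dx→(1/r')Dx; clear ⇒ L₀.
Differentiate: ansatz ord ≤ ord L₀ ⇒ L.
L = (10 + 72·x + 240·x^2 + 544·x^3 + 1344·x^4 + 1920·x^5 + 1280·x^6) + (-1 - 7·x - 12·x^2 + 32·x^3 + 200·x^4 + 384·x^5 + 448·x^6 + 256·x^7)·Dx  (order 1).
h: a_k = -1, -10, -51, -212, -845, -3342, -12551, -46376, -168993, -607650, …
ICs: h(0) = -1.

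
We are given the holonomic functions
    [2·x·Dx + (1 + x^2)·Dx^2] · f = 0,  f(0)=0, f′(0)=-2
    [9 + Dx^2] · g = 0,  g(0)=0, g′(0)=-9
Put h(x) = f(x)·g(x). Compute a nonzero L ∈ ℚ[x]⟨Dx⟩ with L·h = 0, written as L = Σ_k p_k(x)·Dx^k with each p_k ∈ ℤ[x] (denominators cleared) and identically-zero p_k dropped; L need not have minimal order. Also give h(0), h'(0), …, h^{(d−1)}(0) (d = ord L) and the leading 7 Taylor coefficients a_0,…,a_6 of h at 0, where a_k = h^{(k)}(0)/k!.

L = (1170 + 3834·x^2 + 4779·x^4 + 2916·x^6 + 729·x^8) + (396·x + 1044·x^3 + 972·x^5 + 324·x^7)·Dx + (220 + 768·x^2 + 1026·x^4 + 648·x^6 + 162·x^8)·Dx^2 + (44·x + 116·x^3 + 108·x^5 + 36·x^7)·Dx^3 + (10 + 38·x^2 + 55·x^4 + 36·x^6 + 9·x^8)·Dx^4  (order 4).
h: a_k = 0, 0, 18, 0, -33, 0, 99/4, …
ICs: h(0) = 0, h′(0) = 0, h′′(0) = 36, h′′′(0) = 0.

f: a_k = 0, -2, 0, 2/3, 0, -2/5, 0, …
g: a_k = 0, -9, 0, 27/2, 0, -243/40, 0, …
Sym-product of L_f,L_g gives L₀ (≤ ord 4).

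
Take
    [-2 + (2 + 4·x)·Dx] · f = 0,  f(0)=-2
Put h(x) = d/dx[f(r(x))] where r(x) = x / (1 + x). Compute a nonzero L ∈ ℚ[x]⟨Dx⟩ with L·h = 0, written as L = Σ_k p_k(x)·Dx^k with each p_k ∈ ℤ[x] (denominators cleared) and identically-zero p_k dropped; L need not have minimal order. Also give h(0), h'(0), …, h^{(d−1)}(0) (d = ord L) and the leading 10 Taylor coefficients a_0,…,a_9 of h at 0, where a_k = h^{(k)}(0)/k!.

L = (-3 - 6·x) + (-1 - 4·x - 3·x^2)·Dx  (order 1).
h: a_k = -2, 6, -15, 37, -375/4, 981/4, -5271/8, 14445/8, -321291/64, 902785/64, …
ICs: h(0) = -2.

f: a_k = -2, -2, 1, -1, 5/4, -7/4, 21/8, -33/8, 429/64, -715/64, …
f∘r: x↦r, Dx↦Dx/r' in L_f ⇒ L₀.
h=h₀': d/dx-closure on L₀ ⇒ L.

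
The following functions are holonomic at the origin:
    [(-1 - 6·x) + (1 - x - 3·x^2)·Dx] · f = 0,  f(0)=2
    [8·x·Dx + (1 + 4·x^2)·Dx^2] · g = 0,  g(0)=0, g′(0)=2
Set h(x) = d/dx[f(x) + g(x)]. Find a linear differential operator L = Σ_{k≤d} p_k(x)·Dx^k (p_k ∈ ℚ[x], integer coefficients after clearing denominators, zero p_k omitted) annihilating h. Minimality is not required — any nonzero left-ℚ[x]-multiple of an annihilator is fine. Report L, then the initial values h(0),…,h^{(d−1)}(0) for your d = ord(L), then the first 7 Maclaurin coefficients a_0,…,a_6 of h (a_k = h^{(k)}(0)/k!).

L = (-32 + 128·x + 1488·x^2 + 2880·x^3 + 8424·x^4 + 2592·x^6) + (25 + 160·x + 214·x^2 + 1188·x^3 + 2628·x^4 + 6264·x^5 + 432·x^6 + 2592·x^7)·Dx + (-4 - 9·x - 54·x^2 + 66·x^3 + x^4 + 444·x^5 + 720·x^6 + 144·x^7 + 432·x^8)·Dx^2  (order 2).
h: a_k = 4, 16, 34, 152, 432, 1164, 2910, …
ICs: h(0) = 4, h′(0) = 16.

f: a_k = 2, 2, 8, 14, 38, 80, 194, …
g: a_k = 0, 2, 0, -8/3, 0, 32/5, 0, …
L₀ := lclm(L_f,L_g); ord L₀ ≤ 1+2.
Differentiate: ansatz ord ≤ ord L₀ ⇒ L.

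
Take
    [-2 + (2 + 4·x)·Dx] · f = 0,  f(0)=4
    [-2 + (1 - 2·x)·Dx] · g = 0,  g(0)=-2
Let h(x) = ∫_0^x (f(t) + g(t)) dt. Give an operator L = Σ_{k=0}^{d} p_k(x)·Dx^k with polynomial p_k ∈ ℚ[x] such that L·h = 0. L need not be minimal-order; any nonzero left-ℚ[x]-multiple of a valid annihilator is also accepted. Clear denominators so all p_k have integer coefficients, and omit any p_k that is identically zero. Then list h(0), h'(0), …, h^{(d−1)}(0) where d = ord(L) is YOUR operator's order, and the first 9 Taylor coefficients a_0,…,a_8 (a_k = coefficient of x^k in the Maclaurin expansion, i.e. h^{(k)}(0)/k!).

L = (10 + 12·x)·Dx + (-9 - 28·x - 36·x^2)·Dx^2 + (1 + 6·x - 4·x^2 - 24·x^3)·Dx^3  (order 3).
h: a_k = 0, 2, 0, -10/3, -7/2, -69/10, -121/12, -533/28, -991/32, …
ICs: h(0) = 0, h′(0) = 2, h′′(0) = 0.

f: a_k = 4, 4, -2, 2, -5/2, 7/2, -21/4, 33/4, -429/32, …
g: a_k = -2, -4, -8, -16, -32, -64, -128, -256, -512, …
f+g: L₀ = lclm(L_f,L_g), ord ≤ 1+1.
∫: right-multiply L₀ by Dx.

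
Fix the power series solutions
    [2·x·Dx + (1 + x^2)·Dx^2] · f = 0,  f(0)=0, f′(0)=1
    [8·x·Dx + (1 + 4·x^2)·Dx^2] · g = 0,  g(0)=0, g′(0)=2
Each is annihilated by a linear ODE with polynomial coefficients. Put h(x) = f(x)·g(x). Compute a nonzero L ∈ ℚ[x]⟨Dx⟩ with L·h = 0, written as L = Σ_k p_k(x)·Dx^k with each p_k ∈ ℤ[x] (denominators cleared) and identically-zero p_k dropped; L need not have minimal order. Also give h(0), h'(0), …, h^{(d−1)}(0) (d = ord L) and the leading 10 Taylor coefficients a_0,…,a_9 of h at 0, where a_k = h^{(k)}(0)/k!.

L = (-96·x - 800·x^3 - 1024·x^5 + 640·x^7 + 1536·x^9)·Dx + (-20 - 412·x^2 - 1440·x^4 - 896·x^6 + 2240·x^8 + 2304·x^10)·Dx^2 + (-40·x - 280·x^3 - 480·x^5 + 272·x^7 + 1280·x^9 + 768·x^11)·Dx^3 + (-1 - 10·x^2 - 29·x^4 + 116·x^8 + 160·x^10 + 64·x^12)·Dx^4  (order 4).
h: a_k = 0, 0, 2, 0, -10/3, 0, 346/45, 0, -446/21, 0, …
ICs: h(0) = 0, h′(0) = 0, h′′(0) = 4, h′′′(0) = 0.

f: a_k = 0, 1, 0, -1/3, 0, 1/5, 0, -1/7, 0, 1/9, …
g: a_k = 0, 2, 0, -8/3, 0, 32/5, 0, -128/7, 0, 512/9, …
Product ⇒ symmetric product L₀, ord ≤ 4.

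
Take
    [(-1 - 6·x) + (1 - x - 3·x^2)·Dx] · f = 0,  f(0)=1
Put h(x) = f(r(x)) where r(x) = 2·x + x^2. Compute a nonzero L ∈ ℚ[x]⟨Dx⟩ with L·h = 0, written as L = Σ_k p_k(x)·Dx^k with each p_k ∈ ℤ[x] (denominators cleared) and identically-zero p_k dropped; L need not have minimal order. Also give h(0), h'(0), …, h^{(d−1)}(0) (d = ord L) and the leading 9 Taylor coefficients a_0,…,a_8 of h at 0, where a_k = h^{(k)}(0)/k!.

L = (2 + 26·x + 36·x^2 + 12·x^3) + (-1 + 2·x + 13·x^2 + 12·x^3 + 3·x^4)·Dx  (order 1).
h: a_k = 1, 2, 17, 72, 392, 1930, 9871, 49752, 252163, …
ICs: h(0) = 1.

f: a_k = 1, 1, 4, 7, 19, 40, 97, 217, 508, …
L₀ from L_f via x↦r, Dx↦r'^{-1}Dx.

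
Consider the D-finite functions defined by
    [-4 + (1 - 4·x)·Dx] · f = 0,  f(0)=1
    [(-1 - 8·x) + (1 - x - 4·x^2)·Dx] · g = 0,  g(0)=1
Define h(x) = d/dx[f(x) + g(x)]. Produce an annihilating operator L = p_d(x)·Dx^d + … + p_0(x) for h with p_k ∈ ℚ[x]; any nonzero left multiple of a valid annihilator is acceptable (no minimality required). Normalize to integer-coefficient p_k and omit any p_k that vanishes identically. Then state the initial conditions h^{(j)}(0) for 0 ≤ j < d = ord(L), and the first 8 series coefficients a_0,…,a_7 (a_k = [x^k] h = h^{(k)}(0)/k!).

f: a_k = 1, 4, 16, 64, 256, 1024, 4096, 16384, …
g: a_k = 1, 1, 5, 9, 29, 65, 181, 441, …
Weyl lclm of L_f,L_g ⇒ L₀ (ord ≤ 2).
h=h₀': d/dx-closure on L₀ ⇒ L.
L = (264 - 384·x + 6912·x^2 - 6144·x^3 + 6144·x^4) + (-21 - 264·x - 96·x^2 + 4608·x^3 - 5376·x^4 + 6144·x^5)·Dx + (-1 + 41·x - 228·x^2 + 288·x^3 + 256·x^4 - 768·x^5 + 1024·x^6)·Dx^2  (order 2).
h: a_k = 5, 42, 219, 1140, 5445, 25662, 117775, 533608, …
ICs: h(0) = 5, h′(0) = 42.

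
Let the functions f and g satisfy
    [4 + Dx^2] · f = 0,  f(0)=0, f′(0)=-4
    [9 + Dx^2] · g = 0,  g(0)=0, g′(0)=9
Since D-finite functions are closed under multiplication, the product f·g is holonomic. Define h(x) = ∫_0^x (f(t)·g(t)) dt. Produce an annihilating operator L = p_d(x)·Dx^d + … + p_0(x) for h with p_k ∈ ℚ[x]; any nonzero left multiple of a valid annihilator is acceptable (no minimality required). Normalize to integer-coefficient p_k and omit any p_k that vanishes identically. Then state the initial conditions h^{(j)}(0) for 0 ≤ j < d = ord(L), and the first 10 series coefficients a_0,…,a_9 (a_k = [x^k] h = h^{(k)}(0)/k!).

f: a_k = 0, -4, 0, 8/3, 0, -8/15, 0, 16/315, 0, -8/2835, …
g: a_k = 0, 9, 0, -27/2, 0, 243/40, 0, -729/560, 0, 729/4480, …
Sym-product of L_f,L_g gives L₀ (≤ ord 4).
h=∫h₀ ⇒ L = L₀·Dx.
L = 25·Dx + 26·Dx^3 + Dx^5  (order 5).
h: a_k = 0, 0, 0, -12, 0, 78/5, 0, -93/10, 0, 4069/1260, …
ICs: h(0) = 0, h′(0) = 0, h′′(0) = 0, h′′′(0) = -72, h′′′′(0) = 0.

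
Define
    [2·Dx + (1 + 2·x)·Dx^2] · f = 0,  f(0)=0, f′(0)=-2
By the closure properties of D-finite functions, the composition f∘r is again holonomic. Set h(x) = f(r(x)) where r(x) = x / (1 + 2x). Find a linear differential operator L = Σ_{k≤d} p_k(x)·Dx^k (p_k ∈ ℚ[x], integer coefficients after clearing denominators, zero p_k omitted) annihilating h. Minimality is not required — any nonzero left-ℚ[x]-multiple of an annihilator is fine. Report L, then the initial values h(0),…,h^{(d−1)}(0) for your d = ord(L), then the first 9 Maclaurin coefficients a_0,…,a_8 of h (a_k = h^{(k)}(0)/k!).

L = (6 + 16·x)·Dx + (1 + 6·x + 8·x^2)·Dx^2  (order 2).
h: a_k = 0, -2, 6, -56/3, 60, -992/5, 672, -16256/7, 8160, …
ICs: h(0) = 0, h′(0) = -2.

f: a_k = 0, -2, 2, -8/3, 4, -32/5, 32/3, -128/7, 32, …
Substitute x→r, Dx→(1/r')Dx; clear ⇒ L₀.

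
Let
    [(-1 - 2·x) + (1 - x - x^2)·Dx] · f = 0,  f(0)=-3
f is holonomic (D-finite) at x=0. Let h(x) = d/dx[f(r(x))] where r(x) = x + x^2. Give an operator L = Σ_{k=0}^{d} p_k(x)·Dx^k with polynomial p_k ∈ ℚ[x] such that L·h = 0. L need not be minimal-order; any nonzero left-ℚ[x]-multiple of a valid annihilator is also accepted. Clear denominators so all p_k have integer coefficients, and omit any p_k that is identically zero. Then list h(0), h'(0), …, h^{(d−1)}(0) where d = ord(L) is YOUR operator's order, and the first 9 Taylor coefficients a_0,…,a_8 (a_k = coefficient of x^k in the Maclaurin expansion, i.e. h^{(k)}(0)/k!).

L = (6 + 24·x + 48·x^2 + 68·x^3 + 84·x^4 + 60·x^5 + 20·x^6) + (-1 - 3·x + 12·x^3 + 25·x^4 + 24·x^5 + 14·x^6 + 4·x^7)·Dx  (order 1).
h: a_k = -3, -18, -63, -192, -555, -1548, -4179, -11064, -28836, …
ICs: h(0) = -3.

f: a_k = -3, -3, -6, -9, -15, -24, -39, -63, -102, …
Change of var in L_f (x↦r) gives L₀.
Differentiate: ansatz ord ≤ ord L₀ ⇒ L.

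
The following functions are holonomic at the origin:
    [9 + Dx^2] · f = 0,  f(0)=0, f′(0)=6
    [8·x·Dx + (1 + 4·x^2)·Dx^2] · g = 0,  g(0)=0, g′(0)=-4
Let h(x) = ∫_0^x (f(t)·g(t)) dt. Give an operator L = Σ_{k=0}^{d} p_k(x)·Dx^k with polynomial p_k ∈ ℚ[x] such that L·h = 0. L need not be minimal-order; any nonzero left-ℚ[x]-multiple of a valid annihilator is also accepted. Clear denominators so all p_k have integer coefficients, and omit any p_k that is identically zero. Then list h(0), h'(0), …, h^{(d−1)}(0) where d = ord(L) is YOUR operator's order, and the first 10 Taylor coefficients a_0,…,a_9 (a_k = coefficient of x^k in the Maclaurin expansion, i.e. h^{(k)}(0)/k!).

L = (2925 + 31536·x^2 + 95904·x^4 + 186624·x^6 + 186624·x^8)·Dx + (2448·x + 20160·x^3 + 62208·x^5 + 82944·x^7)·Dx^2 + (442 + 5088·x^2 + 19008·x^4 + 41472·x^6 + 41472·x^8)·Dx^3 + (272·x + 2240·x^3 + 6912·x^5 + 9216·x^7)·Dx^4 + (13 + 176·x^2 + 928·x^4 + 2304·x^6 + 2304·x^8)·Dx^5  (order 5).
h: a_k = 0, 0, 0, -8, 0, 68/5, 0, -141/7, 0, 1199/30, …
ICs: h(0) = 0, h′(0) = 0, h′′(0) = 0, h′′′(0) = -48, h′′′′(0) = 0.

f: a_k = 0, 6, 0, -9, 0, 81/20, 0, -243/280, 0, 243/2240, …
g: a_k = 0, -4, 0, 16/3, 0, -64/5, 0, 256/7, 0, -1024/9, …
Sym-product of L_f,L_g gives L₀ (≤ ord 4).
h=∫h₀ ⇒ L = L₀·Dx.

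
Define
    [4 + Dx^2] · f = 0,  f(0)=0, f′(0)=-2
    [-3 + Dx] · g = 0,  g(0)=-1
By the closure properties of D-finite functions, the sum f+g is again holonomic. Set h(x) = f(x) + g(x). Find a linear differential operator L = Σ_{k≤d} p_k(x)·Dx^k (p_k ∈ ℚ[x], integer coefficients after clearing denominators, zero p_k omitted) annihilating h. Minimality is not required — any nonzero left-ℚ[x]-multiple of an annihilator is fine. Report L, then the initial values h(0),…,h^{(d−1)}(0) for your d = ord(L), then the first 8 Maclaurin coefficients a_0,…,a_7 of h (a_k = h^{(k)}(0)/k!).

f: a_k = 0, -2, 0, 4/3, 0, -4/15, 0, 8/315, …
g: a_k = -1, -3, -9/2, -9/2, -27/8, -81/40, -81/80, -243/560, …
Sum ⇒ L₀ = lclm(L_f,L_g) in ℚ(x)⟨Dx⟩.
L = -12 + 4·Dx - 3·Dx^2 + Dx^3  (order 3).
h: a_k = -1, -5, -9/2, -19/6, -27/8, -55/24, -81/80, -2059/5040, …
ICs: h(0) = -1, h′(0) = -5, h′′(0) = -9.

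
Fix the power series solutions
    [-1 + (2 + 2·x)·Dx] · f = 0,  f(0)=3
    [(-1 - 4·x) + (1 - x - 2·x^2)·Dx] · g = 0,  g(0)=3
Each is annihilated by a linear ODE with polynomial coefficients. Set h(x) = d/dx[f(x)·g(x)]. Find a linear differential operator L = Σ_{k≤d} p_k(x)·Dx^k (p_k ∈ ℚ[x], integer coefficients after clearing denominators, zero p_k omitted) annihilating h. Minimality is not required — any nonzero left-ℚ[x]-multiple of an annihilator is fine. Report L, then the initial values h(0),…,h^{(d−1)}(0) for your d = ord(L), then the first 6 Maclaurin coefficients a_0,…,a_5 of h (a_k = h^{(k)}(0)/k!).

L = (9 + 20·x + 20·x^2) + (-2 - 2·x + 8·x^2 + 8·x^3)·Dx  (order 1).
h: a_k = 27/2, 243/4, 2781/16, 15147/32, 300105/256, 1446741/512, …
ICs: h(0) = 27/2.

f: a_k = 3, 3/2, -3/8, 3/16, -15/128, 21/256, …
g: a_k = 3, 3, 9, 15, 33, 63, …
L₀ := L_f ⊗_s L_g (sym. prod.), ord ≤ 1.
Derive L from L₀ (diff closure).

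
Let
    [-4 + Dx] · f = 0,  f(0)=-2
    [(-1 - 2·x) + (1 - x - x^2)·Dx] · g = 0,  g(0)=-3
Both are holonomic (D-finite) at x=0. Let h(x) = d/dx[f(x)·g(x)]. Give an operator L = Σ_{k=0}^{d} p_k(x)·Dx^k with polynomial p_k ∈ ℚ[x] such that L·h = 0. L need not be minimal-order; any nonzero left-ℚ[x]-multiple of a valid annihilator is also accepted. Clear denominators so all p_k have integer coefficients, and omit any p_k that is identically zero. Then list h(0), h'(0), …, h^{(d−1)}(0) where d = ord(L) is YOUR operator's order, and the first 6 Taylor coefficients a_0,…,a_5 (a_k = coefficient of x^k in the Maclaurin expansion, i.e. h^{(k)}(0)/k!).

L = (28 - 18·x - 34·x^2 + 16·x^3 + 16·x^4) + (-5 + 7·x + 7·x^2 - 6·x^3 - 4·x^4)·Dx  (order 1).
h: a_k = 30, 168, 534, 1304, 2776, 5492, …
ICs: h(0) = 30.

f: a_k = -2, -8, -16, -64/3, -64/3, -256/15, …
g: a_k = -3, -3, -6, -9, -15, -24, …
L₀ := L_f ⊗_s L_g (sym. prod.), ord ≤ 1.
h=h₀': d/dx-closure on L₀ ⇒ L.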